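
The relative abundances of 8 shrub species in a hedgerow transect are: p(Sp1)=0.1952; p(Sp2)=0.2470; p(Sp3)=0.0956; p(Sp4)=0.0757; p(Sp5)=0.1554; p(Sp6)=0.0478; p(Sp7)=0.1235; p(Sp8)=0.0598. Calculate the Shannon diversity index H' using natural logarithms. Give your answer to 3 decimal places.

Each pᵢ ln pᵢ term (working shown to 5 dp, full precision carried): 0.1952×(-1.63373)=-0.31890, 0.247×(-1.39837)=-0.34540, 0.0956×(-2.34758)=-0.22443, 0.0757×(-2.58098)=-0.19538, 0.1554×(-1.86175)=-0.28932, 0.0478×(-3.04073)=-0.14535, 0.1235×(-2.09151)=-0.25830, 0.0598×(-2.81675)=-0.16844.
Sum = -1.94552, so H' = 1.946.

1.946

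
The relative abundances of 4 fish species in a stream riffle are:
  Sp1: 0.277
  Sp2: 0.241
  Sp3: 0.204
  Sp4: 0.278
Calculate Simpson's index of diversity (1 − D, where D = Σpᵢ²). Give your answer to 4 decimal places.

0.7463

D = 0.277² + 0.241² + 0.204² + 0.278² = 0.076729 + 0.058081 + 0.041616 + 0.077284 = 0.253710 (working shown to 6 dp, full precision carried).
So 1 − D = 0.746290, i.e. 0.7463 to 4 decimal places.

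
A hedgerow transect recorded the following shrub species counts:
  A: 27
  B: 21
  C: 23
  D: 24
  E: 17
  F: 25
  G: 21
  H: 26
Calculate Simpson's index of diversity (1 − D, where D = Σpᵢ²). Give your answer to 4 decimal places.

Total N = 27+21+23+24+17+25+21+26 = 184, so the proportions are 0.146739, 0.11413, 0.125, 0.130435, 0.092391, 0.13587, 0.11413, 0.141304 (working shown to 6 dp, full precision carried).
D = 0.146739² + 0.11413² + 0.125² + 0.130435² + 0.092391² + 0.13587² + 0.11413² + 0.141304² = 0.021532 + 0.013026 + 0.015625 + 0.017013 + 0.008536 + 0.018461 + 0.013026 + 0.019967 = 0.127186.
So 1 − D = 0.872814, i.e. 0.8728 to 4 decimal places.

0.8728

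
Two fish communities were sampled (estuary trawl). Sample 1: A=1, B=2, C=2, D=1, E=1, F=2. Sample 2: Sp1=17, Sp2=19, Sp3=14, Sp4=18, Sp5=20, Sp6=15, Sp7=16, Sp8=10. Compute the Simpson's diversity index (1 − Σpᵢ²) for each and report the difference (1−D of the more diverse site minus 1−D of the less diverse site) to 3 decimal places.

0.056

Sample 1: N=9, proportions 0.11111, 0.22222, 0.22222, 0.11111, 0.11111, 0.22222, giving 1−D = 0.81481 (working shown to 5 dp, full precision carried).
Sample 2: N=129, proportions 0.13178, 0.14729, 0.10853, 0.13953, 0.15504, 0.11628, 0.12403, 0.07752, giving 1−D = 0.87074.
Difference = |0.81481 − 0.87074| = 0.05593, i.e. 0.056 to 3 decimal places.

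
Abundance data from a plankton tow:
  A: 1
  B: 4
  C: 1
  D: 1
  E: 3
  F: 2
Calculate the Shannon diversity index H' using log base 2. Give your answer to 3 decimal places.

2.355

Total N = 1+4+1+1+3+2 = 12, so the proportions are 0.08333, 0.33333, 0.08333, 0.08333, 0.25, 0.16667 (working shown to 5 dp, full precision carried).
Each pᵢ log₂ pᵢ term: 0.08333×(-3.58496)=-0.29875, 0.33333×(-1.58496)=-0.52832, 0.08333×(-3.58496)=-0.29875, 0.08333×(-3.58496)=-0.29875, 0.25×(-2.00000)=-0.50000, 0.16667×(-2.58496)=-0.43083.
Sum = -2.35539, so H' = 2.355.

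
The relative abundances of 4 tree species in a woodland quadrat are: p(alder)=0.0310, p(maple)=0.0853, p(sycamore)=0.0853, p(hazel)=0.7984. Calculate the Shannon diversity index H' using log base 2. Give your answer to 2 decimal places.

1.02

Each pᵢ log₂ pᵢ term (working shown to 4 dp, full precision carried): 0.031×(-5.0116)=-0.1554, 0.0853×(-3.5513)=-0.3029, 0.0853×(-3.5513)=-0.3029, 0.7984×(-0.3248)=-0.2593.
Sum = -1.0205, so H' = 1.02.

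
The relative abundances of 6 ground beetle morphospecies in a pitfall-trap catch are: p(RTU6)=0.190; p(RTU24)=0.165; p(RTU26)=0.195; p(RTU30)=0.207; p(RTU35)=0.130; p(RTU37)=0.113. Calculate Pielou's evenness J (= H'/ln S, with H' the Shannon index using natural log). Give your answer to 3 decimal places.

H' = −Σ pᵢ ln pᵢ = −((-0.31554) + (-0.29730) + (-0.31878) + (-0.32603) + (-0.26523) + (-0.24638)) = 1.76926 (working shown to 5 dp, full precision carried).
With S = 6 species, ln S = 1.79176, so J = 1.76926/1.79176 = 0.98744, i.e. 0.987 to 3 decimal places.

0.987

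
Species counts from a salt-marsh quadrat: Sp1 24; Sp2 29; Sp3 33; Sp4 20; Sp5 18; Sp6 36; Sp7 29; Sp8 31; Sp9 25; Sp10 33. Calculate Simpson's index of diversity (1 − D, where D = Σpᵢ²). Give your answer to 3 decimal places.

0.896

Total N = 24+29+33+20+18+36+29+31+25+33 = 278, so the proportions are 0.08633, 0.10432, 0.11871, 0.07194, 0.06475, 0.1295, 0.10432, 0.11151, 0.08993, 0.11871 (working shown to 5 dp, full precision carried).
D = 0.08633² + 0.10432² + 0.11871² + 0.07194² + 0.06475² + 0.1295² + 0.10432² + 0.11151² + 0.08993² + 0.11871² = 0.00745 + 0.01088 + 0.01409 + 0.00518 + 0.00419 + 0.01677 + 0.01088 + 0.01243 + 0.00809 + 0.01409 = 0.10406.
So 1 − D = 0.89594, i.e. 0.896 to 3 decimal places.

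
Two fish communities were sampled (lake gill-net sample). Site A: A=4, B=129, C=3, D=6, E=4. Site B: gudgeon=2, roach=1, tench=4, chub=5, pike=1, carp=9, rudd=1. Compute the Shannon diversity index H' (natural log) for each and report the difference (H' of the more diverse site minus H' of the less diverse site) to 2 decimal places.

1.11

Site A: N=146, proportions 0.0274, 0.8836, 0.0205, 0.0411, 0.0274, giving H' = 0.5175 (working shown to 4 dp, full precision carried).
Site B: N=23, proportions 0.087, 0.0435, 0.1739, 0.2174, 0.0435, 0.3913, 0.0435, giving H' = 1.6245.
Difference = |0.5175 − 1.6245| = 1.1070, i.e. 1.11 to 2 decimal places.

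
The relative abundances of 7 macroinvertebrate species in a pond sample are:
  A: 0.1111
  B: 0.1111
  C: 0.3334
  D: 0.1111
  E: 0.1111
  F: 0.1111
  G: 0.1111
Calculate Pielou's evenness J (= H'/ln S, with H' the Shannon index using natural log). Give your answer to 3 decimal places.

H' = −Σ pᵢ ln pᵢ = −((-0.24412) + (-0.24412) + (-0.36621) + (-0.24412) + (-0.24412) + (-0.24412) + (-0.24412)) = 1.83095 (working shown to 5 dp, full precision carried).
With S = 7 species, ln S = 1.94591, so J = 1.83095/1.94591 = 0.94092, i.e. 0.941 to 3 decimal places.

0.941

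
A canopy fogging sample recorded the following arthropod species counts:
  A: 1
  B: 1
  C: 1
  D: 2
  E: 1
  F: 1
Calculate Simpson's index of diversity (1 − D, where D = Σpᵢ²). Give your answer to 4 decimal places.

0.8163

Total N = 1+1+1+2+1+1 = 7, so the proportions are 0.142857, 0.142857, 0.142857, 0.285714, 0.142857, 0.142857 (working shown to 6 dp, full precision carried).
D = 0.142857² + 0.142857² + 0.142857² + 0.285714² + 0.142857² + 0.142857² = 0.020408 + 0.020408 + 0.020408 + 0.081633 + 0.020408 + 0.020408 = 0.183673.
So 1 − D = 0.816327, i.e. 0.8163 to 4 decimal places.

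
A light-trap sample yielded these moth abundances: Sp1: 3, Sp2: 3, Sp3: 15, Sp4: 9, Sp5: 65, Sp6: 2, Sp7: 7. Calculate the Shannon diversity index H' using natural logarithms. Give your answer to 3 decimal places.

1.247

Total N = 3+3+15+9+65+2+7 = 104, so the proportions are 0.02885, 0.02885, 0.14423, 0.08654, 0.625, 0.01923, 0.06731 (working shown to 5 dp, full precision carried).
Each pᵢ ln pᵢ term: 0.02885×(-3.54578)=-0.10228, 0.02885×(-3.54578)=-0.10228, 0.14423×(-1.93634)=-0.27928, 0.08654×(-2.44717)=-0.21177, 0.625×(-0.47000)=-0.29375, 0.01923×(-3.95124)=-0.07599, 0.06731×(-2.69848)=-0.18163.
Sum = -1.24698, so H' = 1.247.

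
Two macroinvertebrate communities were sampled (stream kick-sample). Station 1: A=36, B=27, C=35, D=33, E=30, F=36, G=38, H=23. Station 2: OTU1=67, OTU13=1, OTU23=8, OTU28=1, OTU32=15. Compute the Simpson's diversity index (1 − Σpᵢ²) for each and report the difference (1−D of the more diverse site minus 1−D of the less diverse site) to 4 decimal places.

Station 1: N=258, proportions 0.139535, 0.104651, 0.135659, 0.127907, 0.116279, 0.139535, 0.147287, 0.089147, giving 1−D = 0.872183 (working shown to 6 dp, full precision carried).
Station 2: N=92, proportions 0.728261, 0.01087, 0.086957, 0.01087, 0.163043, giving 1−D = 0.435255.
Difference = |0.872183 − 0.435255| = 0.436928, i.e. 0.4369 to 4 decimal places.

0.4369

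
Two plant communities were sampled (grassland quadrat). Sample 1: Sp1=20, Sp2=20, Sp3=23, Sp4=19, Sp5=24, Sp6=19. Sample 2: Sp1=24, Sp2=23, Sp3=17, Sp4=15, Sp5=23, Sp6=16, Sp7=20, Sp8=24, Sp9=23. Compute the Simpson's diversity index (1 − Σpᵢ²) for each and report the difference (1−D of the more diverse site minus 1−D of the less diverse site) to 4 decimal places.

Sample 1: N=125, proportions 0.16, 0.16, 0.184, 0.152, 0.192, 0.152, giving 1−D = 0.831872 (working shown to 6 dp, full precision carried).
Sample 2: N=185, proportions 0.12973, 0.124324, 0.091892, 0.081081, 0.124324, 0.086486, 0.108108, 0.12973, 0.124324, giving 1−D = 0.885785.
Difference = |0.831872 − 0.885785| = 0.053913, i.e. 0.0539 to 4 decimal places.

0.0539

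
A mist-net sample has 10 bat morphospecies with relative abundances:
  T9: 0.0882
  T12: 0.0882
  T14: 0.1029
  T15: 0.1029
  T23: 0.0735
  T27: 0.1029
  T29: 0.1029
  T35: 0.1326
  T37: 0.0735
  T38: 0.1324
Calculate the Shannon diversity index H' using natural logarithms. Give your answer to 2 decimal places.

Each pᵢ ln pᵢ term (working shown to 4 dp, full precision carried): 0.0882×(-2.4281)=-0.2142, 0.0882×(-2.4281)=-0.2142, 0.1029×(-2.2740)=-0.2340, 0.1029×(-2.2740)=-0.2340, 0.0735×(-2.6105)=-0.1919, 0.1029×(-2.2740)=-0.2340, 0.1029×(-2.2740)=-0.2340, 0.1326×(-2.0204)=-0.2679, 0.0735×(-2.6105)=-0.1919, 0.1324×(-2.0219)=-0.2677.
Sum = -2.2837, so H' = 2.28.

2.28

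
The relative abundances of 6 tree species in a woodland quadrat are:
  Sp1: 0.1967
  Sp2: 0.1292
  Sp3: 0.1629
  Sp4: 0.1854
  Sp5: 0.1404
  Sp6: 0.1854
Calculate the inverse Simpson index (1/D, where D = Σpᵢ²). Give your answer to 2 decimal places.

5.87

D = 0.1967² + 0.1292² + 0.1629² + 0.1854² + 0.1404² + 0.1854² = 0.038691 + 0.016693 + 0.026536 + 0.034373 + 0.019712 + 0.034373 = 0.170378 (working shown to 6 dp, full precision carried).
So 1/D = 5.8693, i.e. 5.87 to 2 decimal places.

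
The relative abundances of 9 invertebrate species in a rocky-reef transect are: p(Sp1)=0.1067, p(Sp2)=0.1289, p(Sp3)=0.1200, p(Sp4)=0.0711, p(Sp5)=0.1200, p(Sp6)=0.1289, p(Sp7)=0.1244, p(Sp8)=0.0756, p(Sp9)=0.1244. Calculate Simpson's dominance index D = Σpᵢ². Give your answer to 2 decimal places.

D = 0.1067² + 0.1289² + 0.12² + 0.0711² + 0.12² + 0.1289² + 0.1244² + 0.0756² + 0.1244² = 0.0114 + 0.0166 + 0.0144 + 0.0051 + 0.0144 + 0.0166 + 0.0155 + 0.0057 + 0.0155 = 0.1151 (working shown to 4 dp, full precision carried).
To 2 decimal places, D = 0.12.

0.12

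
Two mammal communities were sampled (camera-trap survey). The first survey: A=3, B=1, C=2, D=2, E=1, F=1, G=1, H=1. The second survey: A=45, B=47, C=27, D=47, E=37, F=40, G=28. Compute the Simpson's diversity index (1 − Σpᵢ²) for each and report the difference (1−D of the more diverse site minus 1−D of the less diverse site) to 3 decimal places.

The first survey: N=12, proportions 0.25, 0.08333, 0.16667, 0.16667, 0.08333, 0.08333, 0.08333, 0.08333, giving 1−D = 0.84722 (working shown to 5 dp, full precision carried).
The second survey: N=271, proportions 0.16605, 0.17343, 0.09963, 0.17343, 0.13653, 0.1476, 0.10332, giving 1−D = 0.85124.
Difference = |0.84722 − 0.85124| = 0.00402, i.e. 0.004 to 3 decimal places.

0.004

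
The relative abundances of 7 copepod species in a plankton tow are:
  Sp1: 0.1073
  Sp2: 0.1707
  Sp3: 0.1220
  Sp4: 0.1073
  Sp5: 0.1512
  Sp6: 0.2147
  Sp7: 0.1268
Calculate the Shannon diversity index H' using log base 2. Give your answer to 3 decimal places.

Each pᵢ log₂ pᵢ term (working shown to 5 dp, full precision carried): 0.1073×(-3.22028)=-0.34554, 0.1707×(-2.55047)=-0.43536, 0.122×(-3.03505)=-0.37028, 0.1073×(-3.22028)=-0.34554, 0.1512×(-2.72547)=-0.41209, 0.2147×(-2.21961)=-0.47655, 0.1268×(-2.97937)=-0.37778.
Sum = -2.76314, so H' = 2.763.

2.763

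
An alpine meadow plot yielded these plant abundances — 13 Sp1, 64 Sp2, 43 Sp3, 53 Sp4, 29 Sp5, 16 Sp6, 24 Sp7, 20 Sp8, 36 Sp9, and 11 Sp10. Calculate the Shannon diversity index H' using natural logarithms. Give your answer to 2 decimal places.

Total N = 13+64+43+53+29+16+24+20+36+11 = 309, so the proportions are 0.0421, 0.2071, 0.1392, 0.1715, 0.0939, 0.0518, 0.0777, 0.0647, 0.1165, 0.0356 (working shown to 4 dp, full precision carried).
Each pᵢ ln pᵢ term: 0.0421×(-3.1684)=-0.1333, 0.2071×(-1.5745)=-0.3261, 0.1392×(-1.9721)=-0.2744, 0.1715×(-1.7630)=-0.3024, 0.0939×(-2.3660)=-0.2221, 0.0518×(-2.9608)=-0.1533, 0.0777×(-2.5553)=-0.1985, 0.0647×(-2.7376)=-0.1772, 0.1165×(-2.1498)=-0.2505, 0.0356×(-3.3354)=-0.1187.
Sum = -2.1565, so H' = 2.16.

2.16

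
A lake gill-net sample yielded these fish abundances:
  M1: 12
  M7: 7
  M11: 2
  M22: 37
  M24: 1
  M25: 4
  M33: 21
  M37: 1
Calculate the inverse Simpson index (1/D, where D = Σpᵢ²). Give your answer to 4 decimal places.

Total N = 12+7+2+37+1+4+21+1 = 85, so the proportions are 0.14117647, 0.08235294, 0.02352941, 0.43529412, 0.01176471, 0.04705882, 0.24705882, 0.01176471 (working shown to 8 dp, full precision carried).
D = 0.14117647² + 0.08235294² + 0.02352941² + 0.43529412² + 0.01176471² + 0.04705882² + 0.24705882² + 0.01176471² = 0.01993080 + 0.00678201 + 0.00055363 + 0.18948097 + 0.00013841 + 0.00221453 + 0.06103806 + 0.00013841 = 0.28027682.
So 1/D = 3.567901, i.e. 3.5679 to 4 decimal places.

3.5679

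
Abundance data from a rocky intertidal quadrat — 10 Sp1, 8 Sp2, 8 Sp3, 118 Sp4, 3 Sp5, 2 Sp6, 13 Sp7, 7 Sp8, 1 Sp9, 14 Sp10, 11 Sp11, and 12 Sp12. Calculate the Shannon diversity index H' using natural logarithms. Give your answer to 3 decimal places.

1.642

Total N = 10+8+8+118+3+2+13+7+1+14+11+12 = 207, so the proportions are 0.04831, 0.03865, 0.03865, 0.57005, 0.01449, 0.00966, 0.0628, 0.03382, 0.00483, 0.06763, 0.05314, 0.05797 (working shown to 5 dp, full precision carried).
Each pᵢ ln pᵢ term: 0.04831×(-3.03013)=-0.14638, 0.03865×(-3.25328)=-0.12573, 0.03865×(-3.25328)=-0.12573, 0.57005×(-0.56203)=-0.32039, 0.01449×(-4.23411)=-0.06136, 0.00966×(-4.63957)=-0.04483, 0.0628×(-2.76777)=-0.17382, 0.03382×(-3.38681)=-0.11453, 0.00483×(-5.33272)=-0.02576, 0.06763×(-2.69366)=-0.18218, 0.05314×(-2.93482)=-0.15596, 0.05797×(-2.84781)=-0.16509.
Sum = -1.64176, so H' = 1.642.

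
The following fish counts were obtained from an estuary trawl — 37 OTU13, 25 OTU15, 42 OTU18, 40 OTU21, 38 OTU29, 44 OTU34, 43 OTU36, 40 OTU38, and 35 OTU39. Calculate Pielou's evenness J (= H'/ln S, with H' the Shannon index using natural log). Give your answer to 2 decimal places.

1.00

Total N = 37+25+42+40+38+44+43+40+35 = 344, so the proportions are 0.1076, 0.0727, 0.1221, 0.1163, 0.1105, 0.1279, 0.125, 0.1163, 0.1017 (working shown to 4 dp, full precision carried).
H' = −Σ pᵢ ln pᵢ = −((-0.2398) + (-0.1905) + (-0.2568) + (-0.2502) + (-0.2434) + (-0.2630) + (-0.2599) + (-0.2502) + (-0.2325)) = 2.1864.
With S = 9 species, ln S = 2.1972, so J = 2.1864/2.1972 = 0.9951, i.e. 1.00 to 2 decimal places.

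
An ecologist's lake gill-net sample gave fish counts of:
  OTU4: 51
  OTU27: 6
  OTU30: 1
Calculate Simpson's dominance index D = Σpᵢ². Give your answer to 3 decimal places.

Total N = 51+6+1 = 58, so the proportions are 0.87931, 0.10345, 0.01724 (working shown to 5 dp, full precision carried).
D = 0.87931² + 0.10345² + 0.01724² = 0.77319 + 0.01070 + 0.00030 = 0.78419.
To 3 decimal places, D = 0.784.

0.784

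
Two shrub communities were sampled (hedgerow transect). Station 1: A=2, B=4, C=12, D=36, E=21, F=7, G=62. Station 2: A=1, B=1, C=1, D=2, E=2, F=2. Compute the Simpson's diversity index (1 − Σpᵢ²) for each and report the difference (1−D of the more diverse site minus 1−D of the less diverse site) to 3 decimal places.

Station 1: N=144, proportions 0.01389, 0.02778, 0.08333, 0.25, 0.14583, 0.04861, 0.43056, giving 1−D = 0.72058 (working shown to 5 dp, full precision carried).
Station 2: N=9, proportions 0.11111, 0.11111, 0.11111, 0.22222, 0.22222, 0.22222, giving 1−D = 0.81481.
Difference = |0.72058 − 0.81481| = 0.09423, i.e. 0.094 to 3 decimal places.

0.094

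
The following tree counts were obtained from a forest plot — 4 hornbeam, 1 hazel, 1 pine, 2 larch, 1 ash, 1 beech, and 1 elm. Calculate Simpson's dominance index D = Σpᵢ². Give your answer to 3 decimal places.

0.207

Total N = 4+1+1+2+1+1+1 = 11, so the proportions are 0.36364, 0.09091, 0.09091, 0.18182, 0.09091, 0.09091, 0.09091 (working shown to 5 dp, full precision carried).
D = 0.36364² + 0.09091² + 0.09091² + 0.18182² + 0.09091² + 0.09091² + 0.09091² = 0.13223 + 0.00826 + 0.00826 + 0.03306 + 0.00826 + 0.00826 + 0.00826 = 0.20661.
To 3 decimal places, D = 0.207.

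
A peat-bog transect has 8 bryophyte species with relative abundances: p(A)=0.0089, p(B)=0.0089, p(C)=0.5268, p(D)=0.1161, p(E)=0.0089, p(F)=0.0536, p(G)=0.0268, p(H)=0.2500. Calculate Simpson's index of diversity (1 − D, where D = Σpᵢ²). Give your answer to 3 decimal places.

D = 0.0089² + 0.0089² + 0.5268² + 0.1161² + 0.0089² + 0.0536² + 0.0268² + 0.25² = 0.00008 + 0.00008 + 0.27752 + 0.01348 + 0.00008 + 0.00287 + 0.00072 + 0.06250 = 0.35733 (working shown to 5 dp, full precision carried).
So 1 − D = 0.64267, i.e. 0.643 to 3 decimal places.

0.643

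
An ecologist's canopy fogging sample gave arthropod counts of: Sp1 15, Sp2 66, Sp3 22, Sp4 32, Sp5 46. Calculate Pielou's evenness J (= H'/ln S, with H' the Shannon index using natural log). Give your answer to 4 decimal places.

Total N = 15+66+22+32+46 = 181, so the proportions are 0.082873, 0.364641, 0.121547, 0.176796, 0.254144 (working shown to 6 dp, full precision carried).
H' = −Σ pᵢ ln pᵢ = −((-0.206391) + (-0.367865) + (-0.256155) + (-0.306345) + (-0.348140)) = 1.484895.
With S = 5 species, ln S = 1.609438, so J = 1.484895/1.609438 = 0.922617, i.e. 0.9226 to 4 decimal places.

0.9226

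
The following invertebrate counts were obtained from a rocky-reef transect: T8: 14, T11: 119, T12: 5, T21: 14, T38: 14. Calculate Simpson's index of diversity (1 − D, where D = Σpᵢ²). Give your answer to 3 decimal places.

0.464

Total N = 14+119+5+14+14 = 166, so the proportions are 0.08434, 0.71687, 0.03012, 0.08434, 0.08434 (working shown to 5 dp, full precision carried).
D = 0.08434² + 0.71687² + 0.03012² + 0.08434² + 0.08434² = 0.00711 + 0.51390 + 0.00091 + 0.00711 + 0.00711 = 0.53614.
So 1 − D = 0.46386, i.e. 0.464 to 3 decimal places.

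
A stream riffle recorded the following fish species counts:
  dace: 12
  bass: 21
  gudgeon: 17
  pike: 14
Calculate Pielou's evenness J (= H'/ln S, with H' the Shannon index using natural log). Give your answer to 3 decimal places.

Total N = 12+21+17+14 = 64, so the proportions are 0.1875, 0.32812, 0.26562, 0.21875 (working shown to 5 dp, full precision carried).
H' = −Σ pᵢ ln pᵢ = −((-0.31387) + (-0.36565) + (-0.35213) + (-0.33246)) = 1.36411.
With S = 4 species, ln S = 1.38629, so J = 1.36411/1.38629 = 0.98400, i.e. 0.984 to 3 decimal places.

0.984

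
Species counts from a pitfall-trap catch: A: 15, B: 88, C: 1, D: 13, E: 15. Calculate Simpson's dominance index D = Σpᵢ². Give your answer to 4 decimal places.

0.4800

Total N = 15+88+1+13+15 = 132, so the proportions are 0.113636, 0.666667, 0.007576, 0.098485, 0.113636 (working shown to 6 dp, full precision carried).
D = 0.113636² + 0.666667² + 0.007576² + 0.098485² + 0.113636² = 0.012913 + 0.444444 + 0.000057 + 0.009699 + 0.012913 = 0.480028.
To 4 decimal places, D = 0.4800.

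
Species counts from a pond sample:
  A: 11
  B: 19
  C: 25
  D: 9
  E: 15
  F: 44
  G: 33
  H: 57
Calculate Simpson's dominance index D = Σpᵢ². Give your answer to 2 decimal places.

0.17

Total N = 11+19+25+9+15+44+33+57 = 213, so the proportions are 0.0516, 0.0892, 0.1174, 0.0423, 0.0704, 0.2066, 0.1549, 0.2676 (working shown to 4 dp, full precision carried).
D = 0.0516² + 0.0892² + 0.1174² + 0.0423² + 0.0704² + 0.2066² + 0.1549² + 0.2676² = 0.0027 + 0.0080 + 0.0138 + 0.0018 + 0.0050 + 0.0427 + 0.0240 + 0.0716 = 0.1694.
To 2 decimal places, D = 0.17.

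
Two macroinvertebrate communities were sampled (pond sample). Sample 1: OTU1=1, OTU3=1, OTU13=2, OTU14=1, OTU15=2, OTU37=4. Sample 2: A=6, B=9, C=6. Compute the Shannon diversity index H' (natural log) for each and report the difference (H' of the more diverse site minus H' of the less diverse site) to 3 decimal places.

Sample 1: N=11, proportions 0.09091, 0.09091, 0.18182, 0.09091, 0.18182, 0.36364, giving H' = 1.64173 (working shown to 5 dp, full precision carried).
Sample 2: N=21, proportions 0.28571, 0.42857, 0.28571, giving H' = 1.07899.
Difference = |1.64173 − 1.07899| = 0.56274, i.e. 0.563 to 3 decimal places.

0.563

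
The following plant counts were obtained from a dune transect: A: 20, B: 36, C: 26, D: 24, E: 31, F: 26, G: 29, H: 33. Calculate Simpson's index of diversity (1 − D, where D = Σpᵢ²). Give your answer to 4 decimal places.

Total N = 20+36+26+24+31+26+29+33 = 225, so the proportions are 0.088889, 0.16, 0.115556, 0.106667, 0.137778, 0.115556, 0.128889, 0.146667 (working shown to 6 dp, full precision carried).
D = 0.088889² + 0.16² + 0.115556² + 0.106667² + 0.137778² + 0.115556² + 0.128889² + 0.146667² = 0.007901 + 0.025600 + 0.013353 + 0.011378 + 0.018983 + 0.013353 + 0.016612 + 0.021511 = 0.128691.
So 1 − D = 0.871309, i.e. 0.8713 to 4 decimal places.

0.8713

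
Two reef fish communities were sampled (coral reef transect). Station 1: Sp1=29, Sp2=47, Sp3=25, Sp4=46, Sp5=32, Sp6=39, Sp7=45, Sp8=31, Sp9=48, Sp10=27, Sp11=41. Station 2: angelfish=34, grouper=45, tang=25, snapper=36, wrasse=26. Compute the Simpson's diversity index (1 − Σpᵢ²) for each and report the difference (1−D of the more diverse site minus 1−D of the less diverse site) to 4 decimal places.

0.1143

Station 1: N=410, proportions 0.0707317, 0.1146341, 0.0609756, 0.1121951, 0.0780488, 0.095122, 0.1097561, 0.0756098, 0.1170732, 0.0658537, 0.1, giving 1−D = 0.9046044 (working shown to 7 dp, full precision carried).
Station 2: N=166, proportions 0.2048193, 0.2710843, 0.1506024, 0.2168675, 0.1566265, giving 1−D = 0.7903179.
Difference = |0.9046044 − 0.7903179| = 0.1142865, i.e. 0.1143 to 4 decimal places.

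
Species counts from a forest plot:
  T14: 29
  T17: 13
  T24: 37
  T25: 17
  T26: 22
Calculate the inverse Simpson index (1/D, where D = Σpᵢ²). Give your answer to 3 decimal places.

4.418

Total N = 29+13+37+17+22 = 118, so the proportions are 0.2457627, 0.1101695, 0.3135593, 0.1440678, 0.1864407 (working shown to 7 dp, full precision carried).
D = 0.2457627² + 0.1101695² + 0.3135593² + 0.1440678² + 0.1864407² = 0.0603993 + 0.0121373 + 0.0983194 + 0.0207555 + 0.0347601 = 0.2263717.
So 1/D = 4.41751, i.e. 4.418 to 3 decimal places.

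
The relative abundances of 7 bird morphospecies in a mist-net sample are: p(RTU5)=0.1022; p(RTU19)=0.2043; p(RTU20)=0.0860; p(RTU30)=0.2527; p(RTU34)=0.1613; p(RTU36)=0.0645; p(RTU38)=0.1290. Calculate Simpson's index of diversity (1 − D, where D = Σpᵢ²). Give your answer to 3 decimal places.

D = 0.1022² + 0.2043² + 0.086² + 0.2527² + 0.1613² + 0.0645² + 0.129² = 0.01044 + 0.04174 + 0.00740 + 0.06386 + 0.02602 + 0.00416 + 0.01664 = 0.17026 (working shown to 5 dp, full precision carried).
So 1 − D = 0.82974, i.e. 0.830 to 3 decimal places.

0.830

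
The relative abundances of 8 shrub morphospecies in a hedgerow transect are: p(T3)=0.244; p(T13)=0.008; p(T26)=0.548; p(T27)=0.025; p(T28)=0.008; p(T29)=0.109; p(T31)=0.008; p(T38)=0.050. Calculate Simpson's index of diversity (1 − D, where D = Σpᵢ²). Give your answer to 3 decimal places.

D = 0.244² + 0.008² + 0.548² + 0.025² + 0.008² + 0.109² + 0.008² + 0.05² = 0.05954 + 0.00006 + 0.30030 + 0.00063 + 0.00006 + 0.01188 + 0.00006 + 0.00250 = 0.37504 (working shown to 5 dp, full precision carried).
So 1 − D = 0.62496, i.e. 0.625 to 3 decimal places.

0.625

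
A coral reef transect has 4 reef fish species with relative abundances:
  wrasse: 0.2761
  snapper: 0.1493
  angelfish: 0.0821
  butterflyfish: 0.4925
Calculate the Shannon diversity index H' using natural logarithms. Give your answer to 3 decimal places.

1.193

Each pᵢ ln pᵢ term (working shown to 5 dp, full precision carried): 0.2761×(-1.28699)=-0.35534, 0.1493×(-1.90180)=-0.28394, 0.0821×(-2.49982)=-0.20523, 0.4925×(-0.70826)=-0.34882.
Sum = -1.19333, so H' = 1.193.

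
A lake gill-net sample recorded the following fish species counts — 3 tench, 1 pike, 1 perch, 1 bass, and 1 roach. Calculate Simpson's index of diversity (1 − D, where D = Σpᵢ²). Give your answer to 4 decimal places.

0.7347

Total N = 3+1+1+1+1 = 7, so the proportions are 0.428571, 0.142857, 0.142857, 0.142857, 0.142857 (working shown to 6 dp, full precision carried).
D = 0.428571² + 0.142857² + 0.142857² + 0.142857² + 0.142857² = 0.183673 + 0.020408 + 0.020408 + 0.020408 + 0.020408 = 0.265306.
So 1 − D = 0.734694, i.e. 0.7347 to 4 decimal places.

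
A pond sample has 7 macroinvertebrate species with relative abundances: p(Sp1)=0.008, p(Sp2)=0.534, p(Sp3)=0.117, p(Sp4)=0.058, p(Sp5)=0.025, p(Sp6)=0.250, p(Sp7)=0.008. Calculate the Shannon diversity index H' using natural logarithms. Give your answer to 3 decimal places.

Each pᵢ ln pᵢ term (working shown to 5 dp, full precision carried): 0.008×(-4.82831)=-0.03863, 0.534×(-0.62736)=-0.33501, 0.117×(-2.14558)=-0.25103, 0.058×(-2.84731)=-0.16514, 0.025×(-3.68888)=-0.09222, 0.25×(-1.38629)=-0.34657, 0.008×(-4.82831)=-0.03863.
Sum = -1.26724, so H' = 1.267.

1.267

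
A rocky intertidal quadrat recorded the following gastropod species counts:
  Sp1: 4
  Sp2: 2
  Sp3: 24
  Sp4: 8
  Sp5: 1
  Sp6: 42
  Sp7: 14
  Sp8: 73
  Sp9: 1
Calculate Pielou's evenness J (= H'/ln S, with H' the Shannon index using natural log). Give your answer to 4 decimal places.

0.7001

Total N = 4+2+24+8+1+42+14+73+1 = 169, so the proportions are 0.023669, 0.011834, 0.142012, 0.047337, 0.005917, 0.248521, 0.08284, 0.431953, 0.005917 (working shown to 6 dp, full precision carried).
H' = −Σ pᵢ ln pᵢ = −((-0.088606) + (-0.052506) + (-0.277185) + (-0.144400) + (-0.030354) + (-0.345998) + (-0.206342) + (-0.362598) + (-0.030354)) = 1.538344.
With S = 9 species, ln S = 2.197225, so J = 1.538344/2.197225 = 0.700130, i.e. 0.7001 to 4 decimal places.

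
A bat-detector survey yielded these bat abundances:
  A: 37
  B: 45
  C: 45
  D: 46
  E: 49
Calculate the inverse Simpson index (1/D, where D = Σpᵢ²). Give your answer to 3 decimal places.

Total N = 37+45+45+46+49 = 222, so the proportions are 0.1666667, 0.2027027, 0.2027027, 0.2072072, 0.2207207 (working shown to 7 dp, full precision carried).
D = 0.1666667² + 0.2027027² + 0.2027027² + 0.2072072² + 0.2207207² = 0.0277778 + 0.0410884 + 0.0410884 + 0.0429348 + 0.0487176 = 0.2016070.
So 1/D = 4.96014, i.e. 4.960 to 3 decimal places.

4.960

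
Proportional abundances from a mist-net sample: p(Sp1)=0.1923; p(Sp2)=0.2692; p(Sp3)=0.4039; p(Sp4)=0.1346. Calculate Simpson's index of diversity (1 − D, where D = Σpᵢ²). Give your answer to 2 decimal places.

D = 0.1923² + 0.2692² + 0.4039² + 0.1346² = 0.0370 + 0.0725 + 0.1631 + 0.0181 = 0.2907 (working shown to 4 dp, full precision carried).
So 1 − D = 0.7093, i.e. 0.71 to 2 decimal places.

0.71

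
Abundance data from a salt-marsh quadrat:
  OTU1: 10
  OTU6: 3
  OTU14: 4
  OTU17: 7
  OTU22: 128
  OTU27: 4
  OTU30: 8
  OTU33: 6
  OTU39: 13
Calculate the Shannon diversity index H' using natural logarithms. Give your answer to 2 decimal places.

Total N = 10+3+4+7+128+4+8+6+13 = 183, so the proportions are 0.05464, 0.01639, 0.02186, 0.03825, 0.69945, 0.02186, 0.04372, 0.03279, 0.07104 (working shown to 5 dp, full precision carried).
Each pᵢ ln pᵢ term: 0.05464×(-2.90690)=-0.15885, 0.01639×(-4.11087)=-0.06739, 0.02186×(-3.82319)=-0.08357, 0.03825×(-3.26358)=-0.12484, 0.69945×(-0.35746)=-0.25002, 0.02186×(-3.82319)=-0.08357, 0.04372×(-3.13004)=-0.13683, 0.03279×(-3.41773)=-0.11206, 0.07104×(-2.64454)=-0.18786.
Sum = -1.20498, so H' = 1.20.

1.20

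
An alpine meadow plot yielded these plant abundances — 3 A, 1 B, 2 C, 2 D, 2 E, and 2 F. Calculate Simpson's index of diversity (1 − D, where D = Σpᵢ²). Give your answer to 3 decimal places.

Total N = 3+1+2+2+2+2 = 12, so the proportions are 0.25, 0.08333, 0.16667, 0.16667, 0.16667, 0.16667 (working shown to 5 dp, full precision carried).
D = 0.25² + 0.08333² + 0.16667² + 0.16667² + 0.16667² + 0.16667² = 0.06250 + 0.00694 + 0.02778 + 0.02778 + 0.02778 + 0.02778 = 0.18056.
So 1 − D = 0.81944, i.e. 0.819 to 3 decimal places.

0.819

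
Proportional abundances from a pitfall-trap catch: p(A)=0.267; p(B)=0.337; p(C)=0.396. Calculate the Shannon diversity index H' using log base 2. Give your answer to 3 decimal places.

1.567

Each pᵢ log₂ pᵢ term (working shown to 5 dp, full precision carried): 0.267×(-1.90509)=-0.50866, 0.337×(-1.56918)=-0.52881, 0.396×(-1.33643)=-0.52923.
Sum = -1.56670, so H' = 1.567.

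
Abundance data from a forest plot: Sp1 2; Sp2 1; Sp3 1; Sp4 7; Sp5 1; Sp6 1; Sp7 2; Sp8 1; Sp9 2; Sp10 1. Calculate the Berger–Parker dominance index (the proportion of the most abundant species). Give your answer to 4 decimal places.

0.3684

Total N = 2+1+1+7+1+1+2+1+2+1 = 19, so the proportions are 0.105263, 0.052632, 0.052632, 0.368421, 0.052632, 0.052632, 0.105263, 0.052632, 0.105263, 0.052632 (working shown to 6 dp, full precision carried).
The largest proportion is 0.368421, i.e. d = 0.3684 to 4 decimal places.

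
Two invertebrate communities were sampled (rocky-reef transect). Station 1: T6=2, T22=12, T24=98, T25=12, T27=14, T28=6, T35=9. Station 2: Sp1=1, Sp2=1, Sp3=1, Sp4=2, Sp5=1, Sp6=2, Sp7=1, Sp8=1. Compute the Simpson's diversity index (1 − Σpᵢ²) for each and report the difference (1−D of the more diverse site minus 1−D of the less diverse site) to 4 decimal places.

Station 1: N=153, proportions 0.013072, 0.078431, 0.640523, 0.078431, 0.091503, 0.039216, 0.058824, giving 1−D = 0.563886 (working shown to 6 dp, full precision carried).
Station 2: N=10, proportions 0.1, 0.1, 0.1, 0.2, 0.1, 0.2, 0.1, 0.1, giving 1−D = 0.860000.
Difference = |0.563886 − 0.860000| = 0.296114, i.e. 0.2961 to 4 decimal places.

0.2961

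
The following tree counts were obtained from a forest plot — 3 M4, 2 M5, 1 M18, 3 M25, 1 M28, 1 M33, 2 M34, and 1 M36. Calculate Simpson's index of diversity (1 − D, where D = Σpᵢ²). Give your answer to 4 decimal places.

Total N = 3+2+1+3+1+1+2+1 = 14, so the proportions are 0.214286, 0.142857, 0.071429, 0.214286, 0.071429, 0.071429, 0.142857, 0.071429 (working shown to 6 dp, full precision carried).
D = 0.214286² + 0.142857² + 0.071429² + 0.214286² + 0.071429² + 0.071429² + 0.142857² + 0.071429² = 0.045918 + 0.020408 + 0.005102 + 0.045918 + 0.005102 + 0.005102 + 0.020408 + 0.005102 = 0.153061.
So 1 − D = 0.846939, i.e. 0.8469 to 4 decimal places.

0.8469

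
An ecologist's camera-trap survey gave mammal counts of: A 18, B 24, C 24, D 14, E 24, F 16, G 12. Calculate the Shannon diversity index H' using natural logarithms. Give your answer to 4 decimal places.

1.9133

Total N = 18+24+24+14+24+16+12 = 132, so the proportions are 0.136364, 0.181818, 0.181818, 0.106061, 0.181818, 0.121212, 0.090909 (working shown to 6 dp, full precision carried).
Each pᵢ ln pᵢ term: 0.136364×(-1.992430)=-0.271695, 0.181818×(-1.704748)=-0.309954, 0.181818×(-1.704748)=-0.309954, 0.106061×(-2.243745)=-0.237973, 0.181818×(-1.704748)=-0.309954, 0.121212×(-2.110213)=-0.255783, 0.090909×(-2.397895)=-0.217990.
Sum = -1.913304, so H' = 1.9133.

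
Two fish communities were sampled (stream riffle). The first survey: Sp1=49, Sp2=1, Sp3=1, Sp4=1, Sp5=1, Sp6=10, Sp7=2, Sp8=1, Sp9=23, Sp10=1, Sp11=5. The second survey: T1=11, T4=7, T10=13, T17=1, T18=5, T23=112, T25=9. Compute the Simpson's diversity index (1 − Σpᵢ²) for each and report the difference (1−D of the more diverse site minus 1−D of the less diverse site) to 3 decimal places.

The first survey: N=95, proportions 0.51579, 0.01053, 0.01053, 0.01053, 0.01053, 0.10526, 0.02105, 0.01053, 0.24211, 0.01053, 0.05263, giving 1−D = 0.66039 (working shown to 5 dp, full precision carried).
The second survey: N=158, proportions 0.06962, 0.0443, 0.08228, 0.00633, 0.03165, 0.70886, 0.05696, giving 1−D = 0.47965.
Difference = |0.66039 − 0.47965| = 0.18074, i.e. 0.181 to 3 decimal places.

0.181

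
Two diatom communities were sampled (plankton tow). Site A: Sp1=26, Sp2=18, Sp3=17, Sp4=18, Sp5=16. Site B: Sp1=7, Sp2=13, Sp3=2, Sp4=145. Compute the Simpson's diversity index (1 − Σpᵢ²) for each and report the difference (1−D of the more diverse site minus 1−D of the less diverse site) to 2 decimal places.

Site A: N=95, proportions 0.27368, 0.18947, 0.17895, 0.18947, 0.16842, giving 1−D = 0.79291 (working shown to 5 dp, full precision carried).
Site B: N=167, proportions 0.04192, 0.07784, 0.01198, 0.86826, giving 1−D = 0.23816.
Difference = |0.79291 − 0.23816| = 0.55475, i.e. 0.55 to 2 decimal places.

0.55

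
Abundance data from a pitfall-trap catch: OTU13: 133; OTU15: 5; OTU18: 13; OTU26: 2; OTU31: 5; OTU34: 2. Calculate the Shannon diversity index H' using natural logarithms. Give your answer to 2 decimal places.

Total N = 133+5+13+2+5+2 = 160, so the proportions are 0.8313, 0.0312, 0.0813, 0.0125, 0.0312, 0.0125 (working shown to 4 dp, full precision carried).
Each pᵢ ln pᵢ term: 0.8313×(-0.1848)=-0.1536, 0.0312×(-3.4657)=-0.1083, 0.0813×(-2.5102)=-0.2040, 0.0125×(-4.3820)=-0.0548, 0.0312×(-3.4657)=-0.1083, 0.0125×(-4.3820)=-0.0548.
Sum = -0.6838, so H' = 0.68.

0.68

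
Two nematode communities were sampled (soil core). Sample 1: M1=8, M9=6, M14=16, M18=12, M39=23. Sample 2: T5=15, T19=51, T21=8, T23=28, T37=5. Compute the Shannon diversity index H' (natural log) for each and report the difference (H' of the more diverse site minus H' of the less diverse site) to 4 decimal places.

Sample 1: N=65, proportions 0.123077, 0.092308, 0.246154, 0.184615, 0.353846, giving H' = 1.502345 (working shown to 6 dp, full precision carried).
Sample 2: N=107, proportions 0.140187, 0.476636, 0.074766, 0.261682, 0.046729, giving H' = 1.316490.
Difference = |1.502345 − 1.316490| = 0.185855, i.e. 0.1859 to 4 decimal places.

0.1859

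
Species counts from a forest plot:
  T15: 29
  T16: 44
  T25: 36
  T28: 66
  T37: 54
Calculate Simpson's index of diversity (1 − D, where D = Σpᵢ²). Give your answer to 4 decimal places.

0.7837

Total N = 29+44+36+66+54 = 229, so the proportions are 0.126638, 0.19214, 0.157205, 0.28821, 0.235808 (working shown to 6 dp, full precision carried).
D = 0.126638² + 0.19214² + 0.157205² + 0.28821² + 0.235808² = 0.016037 + 0.036918 + 0.024713 + 0.083065 + 0.055605 = 0.216338.
So 1 − D = 0.783662, i.e. 0.7837 to 4 decimal places.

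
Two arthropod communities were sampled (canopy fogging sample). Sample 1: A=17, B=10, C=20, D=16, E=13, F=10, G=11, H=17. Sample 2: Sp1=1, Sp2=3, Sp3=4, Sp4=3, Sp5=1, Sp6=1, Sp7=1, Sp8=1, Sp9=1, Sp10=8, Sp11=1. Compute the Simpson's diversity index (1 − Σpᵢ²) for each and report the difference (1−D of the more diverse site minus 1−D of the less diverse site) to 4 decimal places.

Sample 1: N=114, proportions 0.149123, 0.087719, 0.175439, 0.140351, 0.114035, 0.087719, 0.096491, 0.149123, giving 1−D = 0.867344 (working shown to 6 dp, full precision carried).
Sample 2: N=25, proportions 0.04, 0.12, 0.16, 0.12, 0.04, 0.04, 0.04, 0.04, 0.04, 0.32, 0.04, giving 1−D = 0.832000.
Difference = |0.867344 − 0.832000| = 0.035344, i.e. 0.0353 to 4 decimal places.

0.0353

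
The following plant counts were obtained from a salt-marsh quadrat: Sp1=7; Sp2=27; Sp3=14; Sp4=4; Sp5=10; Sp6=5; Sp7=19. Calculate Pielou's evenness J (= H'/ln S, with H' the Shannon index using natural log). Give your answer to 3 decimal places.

0.902

Total N = 7+27+14+4+10+5+19 = 86, so the proportions are 0.0814, 0.31395, 0.16279, 0.04651, 0.11628, 0.05814, 0.22093 (working shown to 5 dp, full precision carried).
H' = −Σ pᵢ ln pᵢ = −((-0.20418) + (-0.36372) + (-0.29551) + (-0.14270) + (-0.25020) + (-0.16540) + (-0.33358)) = 1.75530.
With S = 7 species, ln S = 1.94591, so J = 1.75530/1.94591 = 0.90204, i.e. 0.902 to 3 decimal places.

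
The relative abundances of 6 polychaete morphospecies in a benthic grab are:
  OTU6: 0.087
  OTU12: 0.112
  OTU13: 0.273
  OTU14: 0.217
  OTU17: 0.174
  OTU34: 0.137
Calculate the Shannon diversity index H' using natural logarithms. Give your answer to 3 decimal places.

1.720

Each pᵢ ln pᵢ term (working shown to 5 dp, full precision carried): 0.087×(-2.44185)=-0.21244, 0.112×(-2.18926)=-0.24520, 0.273×(-1.29828)=-0.35443, 0.217×(-1.52786)=-0.33155, 0.174×(-1.74870)=-0.30427, 0.137×(-1.98777)=-0.27233.
Sum = -1.72021, so H' = 1.720.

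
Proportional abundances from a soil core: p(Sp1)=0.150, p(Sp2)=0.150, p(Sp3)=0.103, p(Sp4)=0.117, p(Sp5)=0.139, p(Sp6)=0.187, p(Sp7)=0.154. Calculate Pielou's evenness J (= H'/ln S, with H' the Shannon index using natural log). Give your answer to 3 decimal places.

H' = −Σ pᵢ ln pᵢ = −((-0.28457) + (-0.28457) + (-0.23412) + (-0.25103) + (-0.27429) + (-0.31353) + (-0.28810)) = 1.93021 (working shown to 5 dp, full precision carried).
With S = 7 species, ln S = 1.94591, so J = 1.93021/1.94591 = 0.99193, i.e. 0.992 to 3 decimal places.

0.992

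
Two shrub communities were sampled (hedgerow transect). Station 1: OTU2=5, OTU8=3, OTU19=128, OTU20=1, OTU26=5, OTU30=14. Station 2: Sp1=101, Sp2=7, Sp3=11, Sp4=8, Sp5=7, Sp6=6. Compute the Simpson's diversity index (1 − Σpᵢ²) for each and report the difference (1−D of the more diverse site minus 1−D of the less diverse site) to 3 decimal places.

0.147

Station 1: N=156, proportions 0.03205, 0.01923, 0.82051, 0.00641, 0.03205, 0.08974, giving 1−D = 0.31624 (working shown to 5 dp, full precision carried).
Station 2: N=140, proportions 0.72143, 0.05, 0.07857, 0.05714, 0.05, 0.04286, giving 1−D = 0.46327.
Difference = |0.31624 − 0.46327| = 0.14703, i.e. 0.147 to 3 decimal places.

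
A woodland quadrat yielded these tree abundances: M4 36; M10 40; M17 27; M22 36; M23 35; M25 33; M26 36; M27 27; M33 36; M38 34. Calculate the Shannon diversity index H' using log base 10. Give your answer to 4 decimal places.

Total N = 36+40+27+36+35+33+36+27+36+34 = 340, so the proportions are 0.105882, 0.117647, 0.079412, 0.105882, 0.102941, 0.097059, 0.105882, 0.079412, 0.105882, 0.1 (working shown to 6 dp, full precision carried).
Each pᵢ log₁₀ pᵢ term: 0.105882×(-0.975176)=-0.103254, 0.117647×(-0.929419)=-0.109343, 0.079412×(-1.100115)=-0.087362, 0.105882×(-0.975176)=-0.103254, 0.102941×(-0.987411)=-0.101645, 0.097059×(-1.012965)=-0.098317, 0.105882×(-0.975176)=-0.103254, 0.079412×(-1.100115)=-0.087362, 0.105882×(-0.975176)=-0.103254, 0.1×(-1.000000)=-0.100000.
Sum = -0.997046, so H' = 0.9970.

0.9970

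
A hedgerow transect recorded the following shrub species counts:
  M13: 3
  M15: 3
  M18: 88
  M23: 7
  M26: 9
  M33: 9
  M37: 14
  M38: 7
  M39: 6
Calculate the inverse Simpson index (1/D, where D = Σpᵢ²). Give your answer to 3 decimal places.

Total N = 3+3+88+7+9+9+14+7+6 = 146, so the proportions are 0.020548, 0.020548, 0.60274, 0.047945, 0.061644, 0.061644, 0.09589, 0.047945, 0.041096 (working shown to 6 dp, full precision carried).
D = 0.020548² + 0.020548² + 0.60274² + 0.047945² + 0.061644² + 0.061644² + 0.09589² + 0.047945² + 0.041096² = 0.000422 + 0.000422 + 0.363295 + 0.002299 + 0.003800 + 0.003800 + 0.009195 + 0.002299 + 0.001689 = 0.387221.
So 1/D = 2.58251, i.e. 2.583 to 3 decimal places.

2.583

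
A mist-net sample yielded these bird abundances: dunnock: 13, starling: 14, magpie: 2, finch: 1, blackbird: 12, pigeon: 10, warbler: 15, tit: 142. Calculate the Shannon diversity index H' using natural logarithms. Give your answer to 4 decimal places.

1.1851

Total N = 13+14+2+1+12+10+15+142 = 209, so the proportions are 0.062201, 0.066986, 0.009569, 0.004785, 0.057416, 0.047847, 0.07177, 0.679426 (working shown to 6 dp, full precision carried).
Each pᵢ ln pᵢ term: 0.062201×(-2.777385)=-0.172756, 0.066986×(-2.703277)=-0.181081, 0.009569×(-4.649187)=-0.044490, 0.004785×(-5.342334)=-0.025561, 0.057416×(-2.857428)=-0.164063, 0.047847×(-3.039749)=-0.145443, 0.07177×(-2.634284)=-0.189063, 0.679426×(-0.386507)=-0.262603.
Sum = -1.185060, so H' = 1.1851.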